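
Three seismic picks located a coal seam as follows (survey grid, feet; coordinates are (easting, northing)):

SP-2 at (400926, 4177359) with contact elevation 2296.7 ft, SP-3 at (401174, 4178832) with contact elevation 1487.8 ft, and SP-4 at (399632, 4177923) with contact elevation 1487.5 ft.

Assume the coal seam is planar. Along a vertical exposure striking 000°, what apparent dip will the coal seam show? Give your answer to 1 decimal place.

Two edge vectors: SP-2→SP-3 = (248, 1473, -808.9), SP-2→SP-4 = (-1294, 564, -809.2).
Normal n = (SP-2→SP-3) × (SP-2→SP-4) = (-735732, 1247398.2, 2045934).
So ∂z/∂E = −n_x/n_z = 0.35961 and ∂z/∂N = −n_y/n_z = −0.60970.
Unit vector along 000° is (sin 0°, cos 0°) = (0.0000, 1.0000).
Slope in that direction = a·(0.0000) + b·(1.0000) = −0.60970.
Apparent dip = arctan|0.60970| = 31.4° (true dip is 35.3°, so apparent ≤ true as expected).

31.4°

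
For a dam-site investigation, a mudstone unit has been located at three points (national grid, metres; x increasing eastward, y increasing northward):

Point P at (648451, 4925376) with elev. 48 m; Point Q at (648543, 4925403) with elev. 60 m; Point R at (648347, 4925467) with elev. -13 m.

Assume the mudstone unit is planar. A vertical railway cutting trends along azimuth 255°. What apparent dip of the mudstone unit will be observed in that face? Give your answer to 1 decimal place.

7.7°

Let the plane be z = a·x + b·y + c.
Point Q−Point P: 92a + 27b = 12;  Point R−Point P: −104a + 91b = −61.
Solving gives a = 0.24499, b = −0.39034.
Unit vector along 255° is (sin 255°, cos 255°) = (-0.9659, -0.2588).
Slope in that direction = a·(-0.9659) + b·(-0.2588) = −0.13562.
Apparent dip = arctan|0.13562| = 7.7° (true dip is 24.7°, so apparent ≤ true as expected).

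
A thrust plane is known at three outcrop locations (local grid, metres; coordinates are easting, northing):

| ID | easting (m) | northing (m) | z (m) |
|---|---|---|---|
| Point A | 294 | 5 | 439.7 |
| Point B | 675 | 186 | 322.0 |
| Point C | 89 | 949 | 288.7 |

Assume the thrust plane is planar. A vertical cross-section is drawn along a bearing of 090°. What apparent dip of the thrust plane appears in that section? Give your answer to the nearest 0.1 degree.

Let the plane be z = a·easting + b·northing + c.
Point B−Point A: 381a + 181b = −117.7;  Point C−Point A: −205a + 944b = −151.
Solving gives a = −0.21115, b = −0.20581.
Unit vector along 090° is (sin 90°, cos 90°) = (1.0000, 0.0000).
Slope in that direction = a·(1.0000) + b·(0.0000) = −0.21115.
Apparent dip = arctan|0.21115| = 11.9° (true dip is 16.4°, so apparent ≤ true as expected).

11.9°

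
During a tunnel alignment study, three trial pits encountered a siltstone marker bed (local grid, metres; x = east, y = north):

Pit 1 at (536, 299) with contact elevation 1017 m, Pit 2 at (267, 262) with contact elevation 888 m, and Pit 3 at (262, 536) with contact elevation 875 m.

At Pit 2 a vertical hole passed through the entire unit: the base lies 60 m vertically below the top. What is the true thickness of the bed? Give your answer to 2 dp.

Let the plane be z = a·x + b·y + c.
Pit 2−Pit 1: −269a − 37b = −129;  Pit 3−Pit 1: −274a + 237b = −142.
Solving gives a = 0.48486, b = −0.03860.
|∇z| = √(a²+b²) = 0.48640, so dip δ = arctan(0.48640) = 25.94°.
True thickness = vertical thickness × cos δ = 60 × cos 25.94° = 53.96 m.

53.96 m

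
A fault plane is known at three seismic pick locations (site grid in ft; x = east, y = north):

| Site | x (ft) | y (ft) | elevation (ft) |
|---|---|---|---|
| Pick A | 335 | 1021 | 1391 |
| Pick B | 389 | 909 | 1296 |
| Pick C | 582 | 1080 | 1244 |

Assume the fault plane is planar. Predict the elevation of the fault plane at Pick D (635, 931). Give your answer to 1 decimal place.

1131.1 ft

Let the plane be z = a·x + b·y + c.
Pick B−Pick A: 54a − 112b = −95;  Pick C−Pick A: 247a + 59b = −147.
Solving gives a = −0.715365, b = 0.503306.
Then c = 1391 − a·335 − b·1021 = 1116.77.
At (635, 931): z = −454.3 + 468.6 + 1116.77 = 1131.1 ft.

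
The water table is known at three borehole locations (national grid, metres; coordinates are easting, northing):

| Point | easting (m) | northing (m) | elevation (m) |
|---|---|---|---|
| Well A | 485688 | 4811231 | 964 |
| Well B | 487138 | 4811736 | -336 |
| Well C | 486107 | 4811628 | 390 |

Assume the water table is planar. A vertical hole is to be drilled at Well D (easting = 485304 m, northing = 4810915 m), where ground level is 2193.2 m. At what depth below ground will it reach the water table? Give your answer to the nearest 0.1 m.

740.9 m

Let the plane be z = a·easting + b·northing + c.
Well B−Well A: 1450a + 505b = −1300;  Well C−Well A: 419a + 397b = −574.
Solving gives a = −0.621417094, b = −0.789990523.
Then c = 964 − a·485688 − b·4811231 = 4103605.72.
At (485304, 4810915): z_contact = −301576.20 − 3800577.26 + 4103605.72 = 1452.26 m.
Depth below ground = 2193.2 − 1452.26 = 740.9 m.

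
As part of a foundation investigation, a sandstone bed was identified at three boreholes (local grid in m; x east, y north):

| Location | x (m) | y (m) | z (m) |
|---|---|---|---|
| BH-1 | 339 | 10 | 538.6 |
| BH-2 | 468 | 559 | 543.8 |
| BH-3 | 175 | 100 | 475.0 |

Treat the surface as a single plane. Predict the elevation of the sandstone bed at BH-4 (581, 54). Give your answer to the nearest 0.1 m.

Two edge vectors: BH-1→BH-2 = (129, 549, 5.2), BH-1→BH-3 = (-164, 90, -63.6).
Normal n = (BH-1→BH-2) × (BH-1→BH-3) = (-35384.4, 7351.6, 101646).
So ∂z/∂x = −n_x/n_z = 0.34811 and ∂z/∂y = −n_y/n_z = −0.07233.
Intercept c from BH-1: 538.6 − 118.01 + 0.72 = 421.31.
At (581, 54): z = 202.3 − 3.9 + 421.31 = 619.7 m.

619.7 m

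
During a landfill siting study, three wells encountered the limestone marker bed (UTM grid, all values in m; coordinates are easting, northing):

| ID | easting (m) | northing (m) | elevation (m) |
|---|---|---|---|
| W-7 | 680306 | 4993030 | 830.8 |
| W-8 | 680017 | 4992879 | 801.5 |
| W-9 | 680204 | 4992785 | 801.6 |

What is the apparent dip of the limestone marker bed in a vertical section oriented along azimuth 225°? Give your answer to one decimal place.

6.0°

Two edge vectors: W-7→W-8 = (-289, -151, -29.3), W-7→W-9 = (-102, -245, -29.2).
Normal n = (W-7→W-8) × (W-7→W-9) = (-2769.3, -5450.2, 55403).
So ∂z/∂easting = −n_x/n_z = 0.04998 and ∂z/∂northing = −n_y/n_z = 0.09837.
Unit vector along 225° is (sin 225°, cos 225°) = (-0.7071, -0.7071).
Slope in that direction = a·(-0.7071) + b·(-0.7071) = −0.10491.
Apparent dip = arctan|0.10491| = 6.0° (true dip is 6.3°, so apparent ≤ true as expected).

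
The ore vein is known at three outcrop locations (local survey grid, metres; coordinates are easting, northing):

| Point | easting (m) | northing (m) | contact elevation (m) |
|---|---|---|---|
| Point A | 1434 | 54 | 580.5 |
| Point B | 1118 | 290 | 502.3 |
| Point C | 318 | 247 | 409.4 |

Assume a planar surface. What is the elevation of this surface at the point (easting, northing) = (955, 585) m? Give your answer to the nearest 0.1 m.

433.5 m

Let the plane be z = a·easting + b·northing + c.
Point B−Point A: −316a + 236b = −78.2;  Point C−Point A: −1116a + 193b = −171.1.
Solving gives a = 0.124943, b = −0.164059.
Then c = 580.5 − a·1434 − b·54 = 410.19.
At (955, 585): z = 119.3 − 96.0 + 410.19 = 433.5 m.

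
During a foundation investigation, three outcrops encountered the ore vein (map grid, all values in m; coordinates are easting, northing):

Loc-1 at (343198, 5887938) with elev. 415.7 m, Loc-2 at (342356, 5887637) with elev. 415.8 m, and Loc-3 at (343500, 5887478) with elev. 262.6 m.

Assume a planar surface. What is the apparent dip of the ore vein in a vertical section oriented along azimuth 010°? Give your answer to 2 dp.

13.96°

Let the plane be z = a·easting + b·northing + c.
Loc-2−Loc-1: −842a − 301b = 0.1;  Loc-3−Loc-1: 302a − 460b = −153.1.
Solving gives a = −0.09646, b = 0.26950.
Unit vector along 010° is (sin 10°, cos 10°) = (0.1736, 0.9848).
Slope in that direction = a·(0.1736) + b·(0.9848) = 0.24865.
Apparent dip = arctan|0.24865| = 13.96° (true dip is 16.0°, so apparent ≤ true as expected).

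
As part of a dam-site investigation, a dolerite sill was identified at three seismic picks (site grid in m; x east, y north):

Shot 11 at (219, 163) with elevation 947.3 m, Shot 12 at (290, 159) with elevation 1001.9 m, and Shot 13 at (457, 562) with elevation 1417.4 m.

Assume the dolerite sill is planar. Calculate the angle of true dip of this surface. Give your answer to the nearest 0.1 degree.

Let the plane be z = a·x + b·y + c.
Shot 12−Shot 11: 71a − 4b = 54.6;  Shot 13−Shot 11: 238a + 399b = 470.1.
Solving gives a = 0.80823, b = 0.69609.
Gradient magnitude |∇z| = √(a² + b²) = √(0.65324 + 0.48455) = 1.06667.
True dip = arctan(1.06667) = 46.8°, dipping toward SW (azimuth ≈ 229°).

46.8°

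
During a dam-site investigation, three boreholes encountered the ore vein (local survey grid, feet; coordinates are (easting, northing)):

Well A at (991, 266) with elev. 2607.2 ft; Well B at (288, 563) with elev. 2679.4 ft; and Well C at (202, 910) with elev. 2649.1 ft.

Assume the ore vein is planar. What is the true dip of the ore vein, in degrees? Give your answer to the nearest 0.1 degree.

11.3°

Let the plane be z = a·E + b·N + c.
Well B−Well A: −703a + 297b = 72.2;  Well C−Well A: −789a + 644b = 41.9.
Solving gives a = −0.15592, b = −0.12596.
Gradient magnitude |∇z| = √(a² + b²) = √(0.02431 + 0.01587) = 0.20044.
True dip = arctan(0.20044) = 11.3°, dipping toward NE (azimuth ≈ 051°).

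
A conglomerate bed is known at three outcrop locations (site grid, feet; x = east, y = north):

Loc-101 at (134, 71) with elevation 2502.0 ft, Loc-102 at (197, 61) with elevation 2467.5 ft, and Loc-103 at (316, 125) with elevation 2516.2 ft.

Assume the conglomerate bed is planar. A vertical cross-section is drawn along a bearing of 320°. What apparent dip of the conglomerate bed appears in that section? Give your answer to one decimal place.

51.7°

Two edge vectors: Loc-101→Loc-102 = (63, -10, -34.5), Loc-101→Loc-103 = (182, 54, 14.2).
Normal n = (Loc-101→Loc-102) × (Loc-101→Loc-103) = (1721, -7173.6, 5222).
So ∂z/∂x = −n_x/n_z = −0.32957 and ∂z/∂y = −n_y/n_z = 1.37373.
Unit vector along 320° is (sin 320°, cos 320°) = (-0.6428, 0.7660).
Slope in that direction = a·(-0.6428) + b·(0.7660) = 1.26418.
Apparent dip = arctan|1.26418| = 51.7° (true dip is 54.7°, so apparent ≤ true as expected).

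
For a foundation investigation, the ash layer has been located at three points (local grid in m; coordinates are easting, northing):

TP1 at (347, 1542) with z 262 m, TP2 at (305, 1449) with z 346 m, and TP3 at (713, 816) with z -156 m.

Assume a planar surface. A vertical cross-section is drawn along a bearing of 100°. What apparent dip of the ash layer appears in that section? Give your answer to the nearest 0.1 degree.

Let the plane be z = a·easting + b·northing + c.
TP2−TP1: −42a − 93b = 84;  TP3−TP1: 366a − 726b = −418.
Solving gives a = −1.54747, b = −0.20437.
Unit vector along 100° is (sin 100°, cos 100°) = (0.9848, -0.1736).
Slope in that direction = a·(0.9848) + b·(-0.1736) = −1.48847.
Apparent dip = arctan|1.48847| = 56.1° (true dip is 57.4°, so apparent ≤ true as expected).

56.1°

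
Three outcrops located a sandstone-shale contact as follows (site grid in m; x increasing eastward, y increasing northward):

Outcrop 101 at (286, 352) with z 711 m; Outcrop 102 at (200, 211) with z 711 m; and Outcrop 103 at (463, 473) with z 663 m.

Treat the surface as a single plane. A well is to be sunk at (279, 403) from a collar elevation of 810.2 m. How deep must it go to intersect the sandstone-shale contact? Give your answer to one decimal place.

Let the plane be z = a·x + b·y + c.
Outcrop 102−Outcrop 101: −86a − 141b = 0;  Outcrop 103−Outcrop 101: 177a + 121b = −48.
Solving gives a = −0.46512, b = 0.28369.
Then c = 711 − a·286 − b·352 = 744.17.
At (279, 403): z_contact = −129.77 + 114.33 + 744.17 = 728.72 m.
Depth below ground = 810.2 − 728.72 = 81.5 m.

81.5 m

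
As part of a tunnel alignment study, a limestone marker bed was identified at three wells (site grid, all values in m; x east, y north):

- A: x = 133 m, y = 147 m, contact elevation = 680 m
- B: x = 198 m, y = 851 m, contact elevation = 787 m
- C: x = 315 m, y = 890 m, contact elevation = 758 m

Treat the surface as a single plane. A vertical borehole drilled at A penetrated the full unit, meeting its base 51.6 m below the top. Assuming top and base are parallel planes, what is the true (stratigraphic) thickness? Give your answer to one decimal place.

48.6 m

Two edge vectors: A→B = (65, 704, 107), A→C = (182, 743, 78).
Normal n = (A→B) × (A→C) = (-24589, 14404, -79833).
So ∂z/∂x = −n_x/n_z = −0.30801 and ∂z/∂y = −n_y/n_z = 0.18043.
|∇z| = √(a²+b²) = 0.35696, so dip δ = arctan(0.35696) = 19.64°.
True thickness = vertical thickness × cos δ = 51.6 × cos 19.64° = 48.6 m.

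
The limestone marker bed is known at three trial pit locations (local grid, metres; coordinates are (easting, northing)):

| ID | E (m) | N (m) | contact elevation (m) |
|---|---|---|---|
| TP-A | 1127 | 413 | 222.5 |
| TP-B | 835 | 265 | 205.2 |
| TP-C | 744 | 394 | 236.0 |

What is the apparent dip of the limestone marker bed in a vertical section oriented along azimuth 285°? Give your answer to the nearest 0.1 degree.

Let the plane be z = a·E + b·N + c.
TP-B−TP-A: −292a − 148b = −17.3;  TP-C−TP-A: −383a − 19b = 13.5.
Solving gives a = −0.04550, b = 0.20666.
Unit vector along 285° is (sin 285°, cos 285°) = (-0.9659, 0.2588).
Slope in that direction = a·(-0.9659) + b·(0.2588) = 0.09744.
Apparent dip = arctan|0.09744| = 5.6° (true dip is 11.9°, so apparent ≤ true as expected).

5.6°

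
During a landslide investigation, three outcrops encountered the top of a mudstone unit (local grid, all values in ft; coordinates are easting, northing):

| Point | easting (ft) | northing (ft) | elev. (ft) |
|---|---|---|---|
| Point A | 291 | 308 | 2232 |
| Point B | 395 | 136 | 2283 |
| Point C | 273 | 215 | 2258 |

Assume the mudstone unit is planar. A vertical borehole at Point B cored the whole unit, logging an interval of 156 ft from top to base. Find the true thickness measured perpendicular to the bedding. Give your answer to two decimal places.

150.05 ft

Two edge vectors: Point A→Point B = (104, -172, 51), Point A→Point C = (-18, -93, 26).
Normal n = (Point A→Point B) × (Point A→Point C) = (271, -3622, -12768).
So ∂z/∂easting = −n_x/n_z = 0.02122 and ∂z/∂northing = −n_y/n_z = −0.28368.
|∇z| = √(a²+b²) = 0.28447, so dip δ = arctan(0.28447) = 15.88°.
True thickness = vertical thickness × cos δ = 156 × cos 15.88° = 150.05 ft.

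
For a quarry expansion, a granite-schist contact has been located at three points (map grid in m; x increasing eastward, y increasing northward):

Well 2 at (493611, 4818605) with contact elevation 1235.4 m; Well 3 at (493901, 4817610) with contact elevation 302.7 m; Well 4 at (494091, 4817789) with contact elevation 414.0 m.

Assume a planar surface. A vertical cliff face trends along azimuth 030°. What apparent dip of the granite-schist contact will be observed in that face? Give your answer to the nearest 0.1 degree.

Let the plane be z = a·x + b·y + c.
Well 3−Well 2: 290a − 995b = −932.7;  Well 4−Well 2: 480a − 816b = −821.4.
Solving gives a = −0.23327, b = 0.86940.
Unit vector along 030° is (sin 30°, cos 30°) = (0.5000, 0.8660).
Slope in that direction = a·(0.5000) + b·(0.8660) = 0.63628.
Apparent dip = arctan|0.63628| = 32.5° (true dip is 42.0°, so apparent ≤ true as expected).

32.5°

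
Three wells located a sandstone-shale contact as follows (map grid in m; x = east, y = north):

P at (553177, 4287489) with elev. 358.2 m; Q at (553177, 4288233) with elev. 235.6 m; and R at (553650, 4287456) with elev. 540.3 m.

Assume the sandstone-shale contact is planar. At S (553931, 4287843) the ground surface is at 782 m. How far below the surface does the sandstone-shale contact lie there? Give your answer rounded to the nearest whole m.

Two edge vectors: P→Q = (0, 744, -122.6), P→R = (473, -33, 182.1).
Normal n = (P→Q) × (P→R) = (131436.6, -57989.8, -351912).
So ∂z/∂x = −n_x/n_z = 0.37349281 and ∂z/∂y = −n_y/n_z = −0.16478495.
Intercept c from P: 358.2 − 206607.63 + 706513.64 = 500264.21.
At (553931, 4287843): z_contact = 206889.2 − 706572.0 + 500264.21 = 581.5 m.
Depth below ground = 782 − 581.5 = 201 m.

201 m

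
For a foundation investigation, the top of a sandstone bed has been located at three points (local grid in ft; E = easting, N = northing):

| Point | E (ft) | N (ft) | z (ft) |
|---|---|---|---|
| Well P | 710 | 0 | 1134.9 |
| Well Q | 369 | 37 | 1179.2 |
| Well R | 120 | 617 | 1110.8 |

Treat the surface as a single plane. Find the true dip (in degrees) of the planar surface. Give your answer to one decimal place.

13.3°

Two edge vectors: Well P→Well Q = (-341, 37, 44.3), Well P→Well R = (-590, 617, -24.1).
Normal n = (Well P→Well Q) × (Well P→Well R) = (-28224.8, -34355.1, -188567).
So ∂z/∂E = −n_x/n_z = −0.14968 and ∂z/∂N = −n_y/n_z = −0.18219.
Gradient magnitude |∇z| = √(a² + b²) = √(0.02240 + 0.03319) = 0.23579.
True dip = arctan(0.23579) = 13.3°, dipping toward NE (azimuth ≈ 039°).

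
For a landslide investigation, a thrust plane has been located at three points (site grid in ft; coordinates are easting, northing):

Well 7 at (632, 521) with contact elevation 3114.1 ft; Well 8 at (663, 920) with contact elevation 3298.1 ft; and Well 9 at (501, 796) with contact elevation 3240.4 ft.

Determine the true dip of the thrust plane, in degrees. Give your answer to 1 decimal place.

24.7°

Two edge vectors: Well 7→Well 8 = (31, 399, 184), Well 7→Well 9 = (-131, 275, 126.3).
Normal n = (Well 7→Well 8) × (Well 7→Well 9) = (-206.3, -28019.3, 60794).
So ∂z/∂easting = −n_x/n_z = 0.00339 and ∂z/∂northing = −n_y/n_z = 0.46089.
Gradient magnitude |∇z| = √(a² + b²) = √(0.00001 + 0.21242) = 0.46090.
True dip = arctan(0.46090) = 24.7°, dipping toward S (azimuth ≈ 180°).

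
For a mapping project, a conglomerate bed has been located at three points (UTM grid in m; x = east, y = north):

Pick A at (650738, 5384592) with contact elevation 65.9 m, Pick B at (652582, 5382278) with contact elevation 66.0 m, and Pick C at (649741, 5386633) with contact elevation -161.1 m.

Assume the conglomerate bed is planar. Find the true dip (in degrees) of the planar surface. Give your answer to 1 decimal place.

Let the plane be z = a·x + b·y + c.
Pick B−Pick A: 1844a − 2314b = 0.1;  Pick C−Pick A: −997a + 2041b = −227.
Solving gives a = −0.36049, b = −0.28732.
Gradient magnitude |∇z| = √(a² + b²) = √(0.12995 + 0.08255) = 0.46098.
True dip = arctan(0.46098) = 24.7°, dipping toward NE (azimuth ≈ 051°).

24.7°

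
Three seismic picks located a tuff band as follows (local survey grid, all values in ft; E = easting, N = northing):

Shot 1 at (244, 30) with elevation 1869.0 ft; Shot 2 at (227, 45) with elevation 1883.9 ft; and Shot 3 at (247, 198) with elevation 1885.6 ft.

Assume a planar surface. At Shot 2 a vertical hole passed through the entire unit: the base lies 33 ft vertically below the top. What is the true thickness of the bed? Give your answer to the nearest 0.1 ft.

26.0 ft

Two edge vectors: Shot 1→Shot 2 = (-17, 15, 14.9), Shot 1→Shot 3 = (3, 168, 16.6).
Normal n = (Shot 1→Shot 2) × (Shot 1→Shot 3) = (-2254.2, 326.9, -2901).
So ∂z/∂E = −n_x/n_z = −0.77704 and ∂z/∂N = −n_y/n_z = 0.11269.
|∇z| = √(a²+b²) = 0.78517, so dip δ = arctan(0.78517) = 38.14°.
True thickness = vertical thickness × cos δ = 33 × cos 38.14° = 26.0 ft.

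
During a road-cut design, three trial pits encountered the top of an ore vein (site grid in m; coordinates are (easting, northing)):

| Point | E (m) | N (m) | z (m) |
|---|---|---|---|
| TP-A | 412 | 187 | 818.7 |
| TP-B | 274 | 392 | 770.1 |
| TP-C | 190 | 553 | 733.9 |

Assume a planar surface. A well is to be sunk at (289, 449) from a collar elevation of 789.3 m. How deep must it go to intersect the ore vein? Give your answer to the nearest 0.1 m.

Two edge vectors: TP-A→TP-B = (-138, 205, -48.6), TP-A→TP-C = (-222, 366, -84.8).
Normal n = (TP-A→TP-B) × (TP-A→TP-C) = (403.6, -913.2, -4998).
So ∂z/∂E = −n_x/n_z = 0.08075 and ∂z/∂N = −n_y/n_z = −0.18271.
Intercept c from TP-A: 818.7 − 33.27 + 34.17 = 819.60.
At (289, 449): z_contact = 23.34 − 82.04 + 819.60 = 760.90 m.
Depth below ground = 789.3 − 760.90 = 28.4 m.

28.4 m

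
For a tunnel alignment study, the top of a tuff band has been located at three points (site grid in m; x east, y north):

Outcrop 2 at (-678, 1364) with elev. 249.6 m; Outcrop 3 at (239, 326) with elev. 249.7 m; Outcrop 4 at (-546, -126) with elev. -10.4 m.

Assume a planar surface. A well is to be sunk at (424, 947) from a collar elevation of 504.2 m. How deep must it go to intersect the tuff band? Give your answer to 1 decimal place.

Two edge vectors: Outcrop 2→Outcrop 3 = (917, -1038, 0.1), Outcrop 2→Outcrop 4 = (132, -1490, -260).
Normal n = (Outcrop 2→Outcrop 3) × (Outcrop 2→Outcrop 4) = (270029, 238433.2, -1229314).
So ∂z/∂x = −n_x/n_z = 0.219658 and ∂z/∂y = −n_y/n_z = 0.193956.
Intercept c from Outcrop 2: 249.6 + 148.93 − 264.56 = 133.97.
At (424, 947): z_contact = 93.14 + 183.68 + 133.97 = 410.78 m.
Depth below ground = 504.2 − 410.78 = 93.4 m.

93.4 m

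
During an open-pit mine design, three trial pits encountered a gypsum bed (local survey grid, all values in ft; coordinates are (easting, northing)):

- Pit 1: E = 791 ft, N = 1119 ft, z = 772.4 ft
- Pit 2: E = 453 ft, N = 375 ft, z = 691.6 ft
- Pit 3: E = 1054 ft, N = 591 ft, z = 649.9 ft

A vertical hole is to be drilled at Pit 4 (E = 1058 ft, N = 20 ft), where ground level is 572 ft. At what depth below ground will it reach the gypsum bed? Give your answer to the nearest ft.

Two edge vectors: Pit 1→Pit 2 = (-338, -744, -80.8), Pit 1→Pit 3 = (263, -528, -122.5).
Normal n = (Pit 1→Pit 2) × (Pit 1→Pit 3) = (48477.6, -62655.4, 374136).
So ∂z/∂E = −n_x/n_z = −0.12957 and ∂z/∂N = −n_y/n_z = 0.16747.
Intercept c from Pit 1: 772.4 + 102.49 − 187.40 = 687.50.
At (1058, 20): z_contact = −137.1 + 3.3 + 687.50 = 553.8 ft.
Depth below ground = 572 − 553.8 = 18 ft.

18 ft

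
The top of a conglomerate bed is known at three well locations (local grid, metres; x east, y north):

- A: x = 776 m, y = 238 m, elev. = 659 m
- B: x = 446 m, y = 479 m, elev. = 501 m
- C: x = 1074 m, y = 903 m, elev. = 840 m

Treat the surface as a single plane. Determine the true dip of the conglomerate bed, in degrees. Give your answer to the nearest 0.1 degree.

Let the plane be z = a·x + b·y + c.
B−A: −330a + 241b = −158;  C−A: 298a + 665b = 181.
Solving gives a = 0.51050, b = 0.04342.
Gradient magnitude |∇z| = √(a² + b²) = √(0.26061 + 0.00189) = 0.51234.
True dip = arctan(0.51234) = 27.1°, dipping toward W (azimuth ≈ 265°).

27.1°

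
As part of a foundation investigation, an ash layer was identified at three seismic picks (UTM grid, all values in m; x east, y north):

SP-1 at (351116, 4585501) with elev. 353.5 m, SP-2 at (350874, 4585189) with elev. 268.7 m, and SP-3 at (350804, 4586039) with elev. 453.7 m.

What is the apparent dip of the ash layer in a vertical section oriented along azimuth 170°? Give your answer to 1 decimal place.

11.8°

Let the plane be z = a·x + b·y + c.
SP-2−SP-1: −242a − 312b = −84.8;  SP-3−SP-1: −312a + 538b = 100.2.
Solving gives a = 0.06311, b = 0.22284.
Unit vector along 170° is (sin 170°, cos 170°) = (0.1736, -0.9848).
Slope in that direction = a·(0.1736) + b·(-0.9848) = −0.20850.
Apparent dip = arctan|0.20850| = 11.8° (true dip is 13.0°, so apparent ≤ true as expected).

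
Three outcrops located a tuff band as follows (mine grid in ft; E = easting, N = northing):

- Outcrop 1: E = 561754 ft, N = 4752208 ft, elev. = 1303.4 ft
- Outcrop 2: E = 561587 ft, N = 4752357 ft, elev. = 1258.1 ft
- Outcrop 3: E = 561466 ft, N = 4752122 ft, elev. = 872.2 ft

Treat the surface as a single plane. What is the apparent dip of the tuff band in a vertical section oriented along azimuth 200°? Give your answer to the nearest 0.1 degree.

54.0°

Let the plane be z = a·E + b·N + c.
Outcrop 2−Outcrop 1: −167a + 149b = −45.3;  Outcrop 3−Outcrop 1: −288a − 86b = −431.2.
Solving gives a = 1.18980, b = 1.02951.
Unit vector along 200° is (sin 200°, cos 200°) = (-0.3420, -0.9397).
Slope in that direction = a·(-0.3420) + b·(-0.9397) = −1.37436.
Apparent dip = arctan|1.37436| = 54.0° (true dip is 57.6°, so apparent ≤ true as expected).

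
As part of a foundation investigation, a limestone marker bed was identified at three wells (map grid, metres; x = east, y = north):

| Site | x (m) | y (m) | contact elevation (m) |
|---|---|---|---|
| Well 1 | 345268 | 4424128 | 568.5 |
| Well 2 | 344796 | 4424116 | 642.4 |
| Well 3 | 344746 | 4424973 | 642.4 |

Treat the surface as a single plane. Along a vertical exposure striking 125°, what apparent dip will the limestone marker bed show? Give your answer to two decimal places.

7.00°

Two edge vectors: Well 1→Well 2 = (-472, -12, 73.9), Well 1→Well 3 = (-522, 845, 73.9).
Normal n = (Well 1→Well 2) × (Well 1→Well 3) = (-63332.3, -3695, -405104).
So ∂z/∂x = −n_x/n_z = −0.15634 and ∂z/∂y = −n_y/n_z = −0.00912.
Unit vector along 125° is (sin 125°, cos 125°) = (0.8192, -0.5736).
Slope in that direction = a·(0.8192) + b·(-0.5736) = −0.12283.
Apparent dip = arctan|0.12283| = 7.00° (true dip is 8.9°, so apparent ≤ true as expected).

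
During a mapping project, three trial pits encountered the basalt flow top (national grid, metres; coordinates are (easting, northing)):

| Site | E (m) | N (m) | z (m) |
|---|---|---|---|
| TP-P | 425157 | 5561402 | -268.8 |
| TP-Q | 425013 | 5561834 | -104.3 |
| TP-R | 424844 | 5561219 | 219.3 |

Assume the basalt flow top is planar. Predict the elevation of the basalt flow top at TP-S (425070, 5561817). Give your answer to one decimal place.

Let the plane be z = a·E + b·N + c.
TP-Q−TP-P: −144a + 432b = 164.5;  TP-R−TP-P: −313a − 183b = 488.1.
Solving gives a = −1.491401144, b = −0.116346678.
Then c = -268.8 − a·425157 − b·5561402 = 1280861.48.
At (425070, 5561817): z = −633949.9 − 647098.9 + 1280861.48 = -187.3 m.

-187.3 m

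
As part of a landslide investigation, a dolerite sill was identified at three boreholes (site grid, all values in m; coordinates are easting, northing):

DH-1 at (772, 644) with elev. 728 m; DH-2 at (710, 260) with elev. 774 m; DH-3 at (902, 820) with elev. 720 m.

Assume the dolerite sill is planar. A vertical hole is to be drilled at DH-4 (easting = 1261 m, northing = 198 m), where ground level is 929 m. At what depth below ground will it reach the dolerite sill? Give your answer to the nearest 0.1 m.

Let the plane be z = a·easting + b·northing + c.
DH-2−DH-1: −62a − 384b = 46;  DH-3−DH-1: 130a + 176b = −8.
Solving gives a = 0.128794, b = −0.140587.
Then c = 728 − a·772 − b·644 = 719.11.
At (1261, 198): z_contact = 162.41 − 27.84 + 719.11 = 853.68 m.
Depth below ground = 929 − 853.68 = 75.3 m.

75.3 m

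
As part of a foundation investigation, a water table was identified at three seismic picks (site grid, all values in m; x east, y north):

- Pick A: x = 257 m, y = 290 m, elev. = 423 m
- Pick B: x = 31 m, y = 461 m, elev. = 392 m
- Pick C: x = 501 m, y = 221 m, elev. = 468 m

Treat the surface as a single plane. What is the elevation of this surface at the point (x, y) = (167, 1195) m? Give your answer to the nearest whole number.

494 m

Two edge vectors: Pick A→Pick B = (-226, 171, -31), Pick A→Pick C = (244, -69, 45).
Normal n = (Pick A→Pick B) × (Pick A→Pick C) = (5556, 2606, -26130).
So ∂z/∂x = −n_x/n_z = 0.21263 and ∂z/∂y = −n_y/n_z = 0.09973.
Intercept c from Pick A: 423 − 54.65 − 28.92 = 339.43.
At (167, 1195): z = 35.5 + 119.2 + 339.43 = 494.1 m.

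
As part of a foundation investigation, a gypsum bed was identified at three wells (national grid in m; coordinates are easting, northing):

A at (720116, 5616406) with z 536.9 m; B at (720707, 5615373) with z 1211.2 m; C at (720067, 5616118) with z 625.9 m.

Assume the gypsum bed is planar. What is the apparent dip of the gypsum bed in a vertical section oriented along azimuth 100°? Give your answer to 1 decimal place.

Two edge vectors: A→B = (591, -1033, 674.3), A→C = (-49, -288, 89).
Normal n = (A→B) × (A→C) = (102261.4, -85639.7, -220825).
So ∂z/∂easting = −n_x/n_z = 0.46309 and ∂z/∂northing = −n_y/n_z = −0.38782.
Unit vector along 100° is (sin 100°, cos 100°) = (0.9848, -0.1736).
Slope in that direction = a·(0.9848) + b·(-0.1736) = 0.52340.
Apparent dip = arctan|0.52340| = 27.6° (true dip is 31.1°, so apparent ≤ true as expected).

27.6°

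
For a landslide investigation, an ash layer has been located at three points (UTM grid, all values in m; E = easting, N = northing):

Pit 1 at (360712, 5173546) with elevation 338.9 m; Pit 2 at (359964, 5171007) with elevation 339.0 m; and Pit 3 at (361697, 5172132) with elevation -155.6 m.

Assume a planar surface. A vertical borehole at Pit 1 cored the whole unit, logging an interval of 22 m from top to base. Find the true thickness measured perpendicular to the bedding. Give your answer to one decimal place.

20.6 m

Let the plane be z = a·E + b·N + c.
Pit 2−Pit 1: −748a − 2539b = 0.1;  Pit 3−Pit 1: 985a − 1414b = −494.5.
Solving gives a = −0.35286, b = 0.10391.
|∇z| = √(a²+b²) = 0.36784, so dip δ = arctan(0.36784) = 20.20°.
True thickness = vertical thickness × cos δ = 22 × cos 20.20° = 20.6 m.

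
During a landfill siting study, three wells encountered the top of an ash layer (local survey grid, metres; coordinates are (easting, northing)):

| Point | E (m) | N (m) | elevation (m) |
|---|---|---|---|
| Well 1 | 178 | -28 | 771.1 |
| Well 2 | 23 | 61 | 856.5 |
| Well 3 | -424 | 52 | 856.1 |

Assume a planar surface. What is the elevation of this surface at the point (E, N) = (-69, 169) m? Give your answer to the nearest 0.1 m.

Two edge vectors: Well 1→Well 2 = (-155, 89, 85.4), Well 1→Well 3 = (-602, 80, 85).
Normal n = (Well 1→Well 2) × (Well 1→Well 3) = (733, -38235.8, 41178).
So ∂z/∂E = −n_x/n_z = −0.01780 and ∂z/∂N = −n_y/n_z = 0.92855.
Intercept c from Well 1: 771.1 + 3.17 + 26.00 = 800.27.
At (-69, 169): z = 1.2 + 156.9 + 800.27 = 958.4 m.

958.4 m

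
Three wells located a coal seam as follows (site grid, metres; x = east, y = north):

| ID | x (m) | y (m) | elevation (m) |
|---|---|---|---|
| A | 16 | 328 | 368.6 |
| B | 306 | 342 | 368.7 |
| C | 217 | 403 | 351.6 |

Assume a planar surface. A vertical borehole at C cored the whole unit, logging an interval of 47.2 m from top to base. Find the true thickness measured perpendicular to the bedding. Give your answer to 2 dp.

45.66 m

Two edge vectors: A→B = (290, 14, 0.1), A→C = (201, 75, -17).
Normal n = (A→B) × (A→C) = (-245.5, 4950.1, 18936).
So ∂z/∂x = −n_x/n_z = 0.01296 and ∂z/∂y = −n_y/n_z = −0.26141.
|∇z| = √(a²+b²) = 0.26173, so dip δ = arctan(0.26173) = 14.67°.
True thickness = vertical thickness × cos δ = 47.2 × cos 14.67° = 45.66 m.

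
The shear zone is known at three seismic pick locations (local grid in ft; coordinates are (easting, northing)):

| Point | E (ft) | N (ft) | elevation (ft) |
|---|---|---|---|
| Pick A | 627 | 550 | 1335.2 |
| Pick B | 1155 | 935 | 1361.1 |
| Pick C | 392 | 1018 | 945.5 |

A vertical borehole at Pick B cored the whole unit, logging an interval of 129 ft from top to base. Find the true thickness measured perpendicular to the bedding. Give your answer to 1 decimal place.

102.6 ft

Let the plane be z = a·E + b·N + c.
Pick B−Pick A: 528a + 385b = 25.9;  Pick C−Pick A: −235a + 468b = −389.7.
Solving gives a = 0.48035, b = −0.59149.
|∇z| = √(a²+b²) = 0.76197, so dip δ = arctan(0.76197) = 37.31°.
True thickness = vertical thickness × cos δ = 129 × cos 37.31° = 102.6 ft.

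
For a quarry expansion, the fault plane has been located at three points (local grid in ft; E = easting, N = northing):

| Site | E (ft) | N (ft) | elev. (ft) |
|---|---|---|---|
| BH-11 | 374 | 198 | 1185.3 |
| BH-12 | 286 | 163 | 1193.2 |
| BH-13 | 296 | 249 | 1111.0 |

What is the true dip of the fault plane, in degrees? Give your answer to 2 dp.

Two edge vectors: BH-11→BH-12 = (-88, -35, 7.9), BH-11→BH-13 = (-78, 51, -74.3).
Normal n = (BH-11→BH-12) × (BH-11→BH-13) = (2197.6, -7154.6, -7218).
So ∂z/∂E = −n_x/n_z = 0.30446 and ∂z/∂N = −n_y/n_z = −0.99122.
Gradient magnitude |∇z| = √(a² + b²) = √(0.09270 + 0.98251) = 1.03692.
True dip = arctan(1.03692) = 46.04°, dipping toward NNW (azimuth ≈ 343°).

46.04°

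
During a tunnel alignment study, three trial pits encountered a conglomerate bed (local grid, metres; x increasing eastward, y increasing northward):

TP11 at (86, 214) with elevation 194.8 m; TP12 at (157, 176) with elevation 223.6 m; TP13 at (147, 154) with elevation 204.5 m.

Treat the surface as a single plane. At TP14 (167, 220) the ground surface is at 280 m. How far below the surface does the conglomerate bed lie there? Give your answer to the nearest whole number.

25 m

Let the plane be z = a·x + b·y + c.
TP12−TP11: 71a − 38b = 28.8;  TP13−TP11: 61a − 60b = 9.7.
Solving gives a = 0.70000, b = 0.55000.
Then c = 194.8 − a·86 − b·214 = 16.90.
At (167, 220): z_contact = 116.9 + 121.0 + 16.90 = 254.8 m.
Depth below ground = 280 − 254.8 = 25 m.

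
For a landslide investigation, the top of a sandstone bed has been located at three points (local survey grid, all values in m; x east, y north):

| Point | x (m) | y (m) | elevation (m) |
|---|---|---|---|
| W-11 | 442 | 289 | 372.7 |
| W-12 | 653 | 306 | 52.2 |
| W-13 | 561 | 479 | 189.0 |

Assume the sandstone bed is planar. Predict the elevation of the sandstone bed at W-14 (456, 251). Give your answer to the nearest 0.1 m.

Two edge vectors: W-11→W-12 = (211, 17, -320.5), W-11→W-13 = (119, 190, -183.7).
Normal n = (W-11→W-12) × (W-11→W-13) = (57772.1, 621.2, 38067).
So ∂z/∂x = −n_x/n_z = −1.51764 and ∂z/∂y = −n_y/n_z = −0.01632.
Intercept c from W-11: 372.7 + 670.80 + 4.72 = 1048.21.
At (456, 251): z = −692.0 − 4.1 + 1048.21 = 352.1 m.

352.1 m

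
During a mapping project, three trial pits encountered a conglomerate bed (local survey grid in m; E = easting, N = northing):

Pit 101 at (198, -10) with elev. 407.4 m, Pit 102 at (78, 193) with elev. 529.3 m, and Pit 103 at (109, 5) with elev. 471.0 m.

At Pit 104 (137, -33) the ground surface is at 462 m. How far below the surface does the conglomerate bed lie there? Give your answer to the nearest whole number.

18 m

Let the plane be z = a·E + b·N + c.
Pit 102−Pit 101: −120a + 203b = 121.9;  Pit 103−Pit 101: −89a + 15b = 63.6.
Solving gives a = −0.68127, b = 0.19777.
Then c = 407.4 − a·198 − b·-10 = 544.27.
At (137, -33): z_contact = −93.3 − 6.5 + 544.27 = 444.4 m.
Depth below ground = 462 − 444.4 = 18 m.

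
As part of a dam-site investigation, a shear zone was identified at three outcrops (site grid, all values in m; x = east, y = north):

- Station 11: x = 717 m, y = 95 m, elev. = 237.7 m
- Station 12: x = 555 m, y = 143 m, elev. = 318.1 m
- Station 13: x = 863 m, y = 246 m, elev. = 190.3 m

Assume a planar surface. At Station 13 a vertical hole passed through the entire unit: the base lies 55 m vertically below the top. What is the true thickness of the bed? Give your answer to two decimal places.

49.66 m

Two edge vectors: Station 11→Station 12 = (-162, 48, 80.4), Station 11→Station 13 = (146, 151, -47.4).
Normal n = (Station 11→Station 12) × (Station 11→Station 13) = (-14415.6, 4059.6, -31470).
So ∂z/∂x = −n_x/n_z = −0.45807 and ∂z/∂y = −n_y/n_z = 0.12900.
|∇z| = √(a²+b²) = 0.47589, so dip δ = arctan(0.47589) = 25.45°.
True thickness = vertical thickness × cos δ = 55 × cos 25.45° = 49.66 m.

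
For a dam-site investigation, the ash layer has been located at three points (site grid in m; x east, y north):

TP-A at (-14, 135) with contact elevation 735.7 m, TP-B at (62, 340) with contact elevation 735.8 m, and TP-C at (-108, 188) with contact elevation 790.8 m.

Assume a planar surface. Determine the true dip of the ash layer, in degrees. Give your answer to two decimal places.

Two edge vectors: TP-A→TP-B = (76, 205, 0.1), TP-A→TP-C = (-94, 53, 55.1).
Normal n = (TP-A→TP-B) × (TP-A→TP-C) = (11290.2, -4197, 23298).
So ∂z/∂x = −n_x/n_z = −0.48460 and ∂z/∂y = −n_y/n_z = 0.18014.
Gradient magnitude |∇z| = √(a² + b²) = √(0.23484 + 0.03245) = 0.51700.
True dip = arctan(0.51700) = 27.34°, dipping toward ESE (azimuth ≈ 110°).

27.34°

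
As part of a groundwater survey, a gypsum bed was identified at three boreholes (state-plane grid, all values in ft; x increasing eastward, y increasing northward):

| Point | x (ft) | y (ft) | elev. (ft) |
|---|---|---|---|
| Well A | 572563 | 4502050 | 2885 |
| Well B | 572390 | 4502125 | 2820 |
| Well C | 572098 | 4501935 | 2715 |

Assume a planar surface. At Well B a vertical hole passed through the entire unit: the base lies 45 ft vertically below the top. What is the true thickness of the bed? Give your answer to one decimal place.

42.2 ft

Let the plane be z = a·x + b·y + c.
Well B−Well A: −173a + 75b = −65;  Well C−Well A: −465a − 115b = −170.
Solving gives a = 0.36927, b = −0.01488.
|∇z| = √(a²+b²) = 0.36957, so dip δ = arctan(0.36957) = 20.28°.
True thickness = vertical thickness × cos δ = 45 × cos 20.28° = 42.2 ft.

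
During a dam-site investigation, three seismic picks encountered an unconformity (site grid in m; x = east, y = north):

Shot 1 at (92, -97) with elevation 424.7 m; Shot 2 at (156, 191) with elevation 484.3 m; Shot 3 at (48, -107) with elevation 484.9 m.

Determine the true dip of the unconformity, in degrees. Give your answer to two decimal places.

57.75°

Let the plane be z = a·x + b·y + c.
Shot 2−Shot 1: 64a + 288b = 59.6;  Shot 3−Shot 1: −44a − 10b = 60.2.
Solving gives a = −1.49049, b = 0.53816.
Gradient magnitude |∇z| = √(a² + b²) = √(2.22157 + 0.28962) = 1.58467.
True dip = arctan(1.58467) = 57.75°, dipping toward ESE (azimuth ≈ 110°).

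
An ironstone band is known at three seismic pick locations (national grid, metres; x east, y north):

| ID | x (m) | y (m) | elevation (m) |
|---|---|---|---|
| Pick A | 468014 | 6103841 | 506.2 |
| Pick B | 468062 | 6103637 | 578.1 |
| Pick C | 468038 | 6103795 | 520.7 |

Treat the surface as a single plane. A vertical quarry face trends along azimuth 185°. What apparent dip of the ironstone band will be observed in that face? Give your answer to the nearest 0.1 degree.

Two edge vectors: Pick A→Pick B = (48, -204, 71.9), Pick A→Pick C = (24, -46, 14.5).
Normal n = (Pick A→Pick B) × (Pick A→Pick C) = (349.4, 1029.6, 2688).
So ∂z/∂x = −n_x/n_z = −0.12999 and ∂z/∂y = −n_y/n_z = −0.38304.
Unit vector along 185° is (sin 185°, cos 185°) = (-0.0872, -0.9962).
Slope in that direction = a·(-0.0872) + b·(-0.9962) = 0.39291.
Apparent dip = arctan|0.39291| = 21.5° (true dip is 22.0°, so apparent ≤ true as expected).

21.5°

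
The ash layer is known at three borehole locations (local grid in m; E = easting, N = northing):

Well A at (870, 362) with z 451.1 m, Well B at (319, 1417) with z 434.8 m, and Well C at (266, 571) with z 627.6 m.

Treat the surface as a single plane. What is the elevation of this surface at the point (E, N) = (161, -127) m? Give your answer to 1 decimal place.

808.9 m

Two edge vectors: Well A→Well B = (-551, 1055, -16.3), Well A→Well C = (-604, 209, 176.5).
Normal n = (Well A→Well B) × (Well A→Well C) = (189614.2, 107096.7, 522061).
So ∂z/∂E = −n_x/n_z = −0.363203 and ∂z/∂N = −n_y/n_z = −0.205142.
Intercept c from Well A: 451.1 + 315.99 + 74.26 = 841.35.
At (161, -127): z = −58.5 + 26.1 + 841.35 = 808.9 m.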